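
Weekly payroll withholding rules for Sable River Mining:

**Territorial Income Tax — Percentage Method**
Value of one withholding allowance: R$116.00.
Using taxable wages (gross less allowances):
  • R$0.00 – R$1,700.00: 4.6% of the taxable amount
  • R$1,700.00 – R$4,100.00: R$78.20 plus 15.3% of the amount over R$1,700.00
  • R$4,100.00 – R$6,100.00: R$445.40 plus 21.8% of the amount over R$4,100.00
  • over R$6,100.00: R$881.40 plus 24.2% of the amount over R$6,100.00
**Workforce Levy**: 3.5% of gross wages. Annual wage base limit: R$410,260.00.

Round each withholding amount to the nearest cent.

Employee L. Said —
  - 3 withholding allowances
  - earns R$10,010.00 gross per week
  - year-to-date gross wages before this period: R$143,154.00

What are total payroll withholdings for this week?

Territorial Income Tax: taxable = R$10,010.00 − 3×R$116.00 = R$9,662.00
  R$881.40 + 24.2% × (R$9,662.00 − R$6,100.00) = R$881.40 + 24.2% × R$3,562.00 = R$1,743.40
Workforce Levy: 3.5% × R$10,010.00 = R$350.35
Total: R$1,743.40 + R$350.35 = R$2,093.75

R$2,093.75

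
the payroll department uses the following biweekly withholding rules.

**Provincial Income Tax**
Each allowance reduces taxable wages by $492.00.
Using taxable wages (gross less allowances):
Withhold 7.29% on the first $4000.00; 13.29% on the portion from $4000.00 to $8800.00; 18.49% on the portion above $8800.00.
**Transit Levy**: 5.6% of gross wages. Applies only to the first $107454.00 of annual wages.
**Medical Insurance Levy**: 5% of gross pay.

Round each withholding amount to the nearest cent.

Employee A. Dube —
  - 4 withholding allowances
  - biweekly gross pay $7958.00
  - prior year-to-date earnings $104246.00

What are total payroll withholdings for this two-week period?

Provincial Income Tax: taxable = $7958.00 − 4×$492.00 = $5990.00
  $291.60 + 13.29% × ($5990.00 − $4000.00) = $291.60 + 13.29% × $1990.00 = $556.07
Transit Levy: cap $107454.00 − YTD $104246.00 = $3208.00 subject; 5.6% × $3208.00 = $179.65
Medical Insurance Levy: 5% × $7958.00 = $397.90
Total: $556.07 + $179.65 + $397.90 = $1133.62

$1133.62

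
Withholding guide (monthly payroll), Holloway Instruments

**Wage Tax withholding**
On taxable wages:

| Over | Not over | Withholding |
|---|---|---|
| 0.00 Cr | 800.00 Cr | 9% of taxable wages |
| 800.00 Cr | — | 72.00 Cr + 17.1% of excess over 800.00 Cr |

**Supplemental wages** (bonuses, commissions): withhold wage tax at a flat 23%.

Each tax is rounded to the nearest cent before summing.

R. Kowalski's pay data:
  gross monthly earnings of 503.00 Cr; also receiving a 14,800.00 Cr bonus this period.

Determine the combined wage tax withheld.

Wage Tax: taxable = 503.00 Cr
  9% × 503.00 Cr = 45.27 Cr
Supplemental (23% flat on bonus): 23% × 14,800.00 Cr = 3,404.00 Cr
Total wage tax: 45.27 Cr + 3,404.00 Cr = 3,449.27 Cr

3,449.27 Cr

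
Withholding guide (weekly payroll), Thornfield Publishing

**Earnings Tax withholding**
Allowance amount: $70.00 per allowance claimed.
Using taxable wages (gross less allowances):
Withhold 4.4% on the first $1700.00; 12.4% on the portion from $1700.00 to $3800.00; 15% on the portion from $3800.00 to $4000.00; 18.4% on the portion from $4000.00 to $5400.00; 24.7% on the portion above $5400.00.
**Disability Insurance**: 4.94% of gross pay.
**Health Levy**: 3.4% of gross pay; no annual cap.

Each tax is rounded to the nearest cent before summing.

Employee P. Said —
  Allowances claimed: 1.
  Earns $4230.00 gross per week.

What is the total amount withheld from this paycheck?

Earnings Tax: taxable = $4230.00 − 1×$70.00 = $4160.00
  $365.20 + 18.4% × ($4160.00 − $4000.00) = $365.20 + 18.4% × $160.00 = $394.64
Disability Insurance: 4.94% × $4230.00 = $208.96
Health Levy: 3.4% × $4230.00 = $143.82
Total: $394.64 + $208.96 + $143.82 = $747.42

$747.42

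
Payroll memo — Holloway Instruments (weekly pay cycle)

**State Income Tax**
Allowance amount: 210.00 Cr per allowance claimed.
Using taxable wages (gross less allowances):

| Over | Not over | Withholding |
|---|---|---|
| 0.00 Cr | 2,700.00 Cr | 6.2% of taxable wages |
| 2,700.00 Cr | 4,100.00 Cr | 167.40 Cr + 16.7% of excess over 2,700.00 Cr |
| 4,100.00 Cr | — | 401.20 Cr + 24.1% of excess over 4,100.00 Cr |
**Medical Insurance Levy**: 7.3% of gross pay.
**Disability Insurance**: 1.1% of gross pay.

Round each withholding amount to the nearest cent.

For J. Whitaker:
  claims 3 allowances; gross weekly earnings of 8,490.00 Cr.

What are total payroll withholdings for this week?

State Income Tax: taxable = 8,490.00 Cr − 3×210.00 Cr = 7,860.00 Cr
  401.20 Cr + 24.1% × (7,860.00 Cr − 4,100.00 Cr) = 401.20 Cr + 24.1% × 3,760.00 Cr = 1,307.36 Cr
Medical Insurance Levy: 7.3% × 8,490.00 Cr = 619.77 Cr
Disability Insurance: 1.1% × 8,490.00 Cr = 93.39 Cr
Total: 1,307.36 Cr + 619.77 Cr + 93.39 Cr = 2,020.52 Cr

2,020.52 Cr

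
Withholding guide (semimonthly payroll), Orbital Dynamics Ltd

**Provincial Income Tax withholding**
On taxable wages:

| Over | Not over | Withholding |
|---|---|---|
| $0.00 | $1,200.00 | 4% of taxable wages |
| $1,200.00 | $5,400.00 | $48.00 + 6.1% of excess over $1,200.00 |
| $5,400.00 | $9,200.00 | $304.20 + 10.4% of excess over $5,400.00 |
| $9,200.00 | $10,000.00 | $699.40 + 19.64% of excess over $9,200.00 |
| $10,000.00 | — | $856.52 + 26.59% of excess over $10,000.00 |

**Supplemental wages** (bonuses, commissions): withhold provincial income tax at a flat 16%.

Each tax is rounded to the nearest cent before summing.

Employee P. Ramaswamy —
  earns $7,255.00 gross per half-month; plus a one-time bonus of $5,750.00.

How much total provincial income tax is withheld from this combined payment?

$1,417.12

Provincial Income Tax: taxable = $7,255.00
  $304.20 + 10.4% × ($7,255.00 − $5,400.00) = $304.20 + 10.4% × $1,855.00 = $497.12
Supplemental (16% flat on bonus): 16% × $5,750.00 = $920.00
Total provincial income tax: $497.12 + $920.00 = $1,417.12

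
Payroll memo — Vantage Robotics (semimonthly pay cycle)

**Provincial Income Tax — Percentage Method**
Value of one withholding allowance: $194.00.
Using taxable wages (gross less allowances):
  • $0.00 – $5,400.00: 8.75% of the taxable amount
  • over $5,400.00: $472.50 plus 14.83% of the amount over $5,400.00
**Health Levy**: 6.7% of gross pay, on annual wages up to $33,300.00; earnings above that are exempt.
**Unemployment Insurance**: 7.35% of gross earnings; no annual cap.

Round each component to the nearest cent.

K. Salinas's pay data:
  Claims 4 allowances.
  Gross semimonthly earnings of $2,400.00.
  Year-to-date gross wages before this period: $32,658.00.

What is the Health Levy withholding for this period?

$43.01

Health Levy: cap $33,300.00 − YTD $32,658.00 = $642.00 subject; 6.7% × $642.00 = $43.01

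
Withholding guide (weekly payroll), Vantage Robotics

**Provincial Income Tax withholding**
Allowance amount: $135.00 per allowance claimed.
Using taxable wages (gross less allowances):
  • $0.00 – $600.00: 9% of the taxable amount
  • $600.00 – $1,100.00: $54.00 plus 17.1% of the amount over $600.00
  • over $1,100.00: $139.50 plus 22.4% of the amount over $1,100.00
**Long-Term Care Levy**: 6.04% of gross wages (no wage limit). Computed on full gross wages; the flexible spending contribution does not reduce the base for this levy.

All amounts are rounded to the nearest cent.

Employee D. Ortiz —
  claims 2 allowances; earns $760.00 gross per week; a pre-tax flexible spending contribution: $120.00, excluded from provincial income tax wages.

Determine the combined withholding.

$79.20

Provincial Income Tax: taxable = $760.00 − $120.00 − 2×$135.00 = $370.00
  9% × $370.00 = $33.30
Long-Term Care Levy: 6.04% × $760.00 = $45.90
Total: $33.30 + $45.90 = $79.20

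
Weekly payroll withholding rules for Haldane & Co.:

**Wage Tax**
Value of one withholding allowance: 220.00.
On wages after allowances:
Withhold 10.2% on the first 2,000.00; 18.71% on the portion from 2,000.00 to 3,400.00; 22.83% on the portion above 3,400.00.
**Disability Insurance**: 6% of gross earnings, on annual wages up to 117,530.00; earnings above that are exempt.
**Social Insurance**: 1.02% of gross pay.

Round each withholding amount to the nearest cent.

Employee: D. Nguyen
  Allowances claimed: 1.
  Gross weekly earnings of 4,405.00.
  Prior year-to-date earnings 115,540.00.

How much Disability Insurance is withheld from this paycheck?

Disability Insurance: cap 117,530.00 − YTD 115,540.00 = 1,990.00 subject; 6% × 1,990.00 = 119.40

119.40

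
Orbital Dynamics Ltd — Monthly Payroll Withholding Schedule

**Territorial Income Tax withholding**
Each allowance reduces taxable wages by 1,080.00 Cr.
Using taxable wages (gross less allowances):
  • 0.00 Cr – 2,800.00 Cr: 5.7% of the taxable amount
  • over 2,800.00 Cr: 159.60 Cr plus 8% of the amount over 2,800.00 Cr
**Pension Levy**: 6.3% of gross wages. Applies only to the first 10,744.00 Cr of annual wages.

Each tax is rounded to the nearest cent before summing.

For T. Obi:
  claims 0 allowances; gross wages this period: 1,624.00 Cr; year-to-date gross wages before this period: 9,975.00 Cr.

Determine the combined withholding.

Territorial Income Tax: taxable = 1,624.00 Cr
  5.7% × 1,624.00 Cr = 92.57 Cr
Pension Levy: cap 10,744.00 Cr − YTD 9,975.00 Cr = 769.00 Cr subject; 6.3% × 769.00 Cr = 48.45 Cr
Total: 92.57 Cr + 48.45 Cr = 141.02 Cr

141.02 Cr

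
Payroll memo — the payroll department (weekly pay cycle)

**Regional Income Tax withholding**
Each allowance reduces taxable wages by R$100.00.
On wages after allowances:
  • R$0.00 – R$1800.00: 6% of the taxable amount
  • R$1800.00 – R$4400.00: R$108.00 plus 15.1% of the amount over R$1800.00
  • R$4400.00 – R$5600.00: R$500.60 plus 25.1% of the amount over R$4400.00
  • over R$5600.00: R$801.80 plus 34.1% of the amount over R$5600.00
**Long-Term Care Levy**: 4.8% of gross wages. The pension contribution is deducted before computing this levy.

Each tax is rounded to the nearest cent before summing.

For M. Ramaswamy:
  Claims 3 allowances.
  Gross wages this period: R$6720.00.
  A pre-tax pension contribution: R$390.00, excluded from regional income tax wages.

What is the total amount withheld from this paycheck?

Regional Income Tax: taxable = R$6720.00 − R$390.00 − 3×R$100.00 = R$6030.00
  R$801.80 + 34.1% × (R$6030.00 − R$5600.00) = R$801.80 + 34.1% × R$430.00 = R$948.43
Long-Term Care Levy: 4.8% × R$6330.00 = R$303.84
Total: R$948.43 + R$303.84 = R$1252.27

R$1252.27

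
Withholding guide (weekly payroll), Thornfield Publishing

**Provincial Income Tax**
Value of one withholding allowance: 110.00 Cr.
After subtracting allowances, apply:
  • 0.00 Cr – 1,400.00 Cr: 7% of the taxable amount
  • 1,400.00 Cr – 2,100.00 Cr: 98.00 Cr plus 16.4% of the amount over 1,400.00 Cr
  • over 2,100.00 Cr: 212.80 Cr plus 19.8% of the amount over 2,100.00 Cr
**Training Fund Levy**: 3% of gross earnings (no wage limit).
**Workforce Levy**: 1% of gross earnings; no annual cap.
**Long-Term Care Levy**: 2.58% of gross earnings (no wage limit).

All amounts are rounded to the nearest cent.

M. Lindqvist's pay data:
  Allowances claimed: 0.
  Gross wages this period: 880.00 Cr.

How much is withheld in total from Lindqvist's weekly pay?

119.50 Cr

Provincial Income Tax: taxable = 880.00 Cr
  7% × 880.00 Cr = 61.60 Cr
Training Fund Levy: 3% × 880.00 Cr = 26.40 Cr
Workforce Levy: 1% × 880.00 Cr = 8.80 Cr
Long-Term Care Levy: 2.58% × 880.00 Cr = 22.70 Cr
Total: 61.60 Cr + 26.40 Cr + 8.80 Cr + 22.70 Cr = 119.50 Cr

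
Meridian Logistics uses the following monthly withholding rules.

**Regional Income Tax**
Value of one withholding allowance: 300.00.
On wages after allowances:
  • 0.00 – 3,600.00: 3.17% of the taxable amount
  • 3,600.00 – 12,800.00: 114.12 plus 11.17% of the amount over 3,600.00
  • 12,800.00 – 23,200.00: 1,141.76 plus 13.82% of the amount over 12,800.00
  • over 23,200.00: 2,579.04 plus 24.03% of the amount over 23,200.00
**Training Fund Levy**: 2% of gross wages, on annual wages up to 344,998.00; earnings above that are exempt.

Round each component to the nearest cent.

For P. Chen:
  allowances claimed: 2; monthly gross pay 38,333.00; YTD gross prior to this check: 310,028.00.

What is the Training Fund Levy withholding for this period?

699.40

Training Fund Levy: cap 344,998.00 − YTD 310,028.00 = 34,970.00 subject; 2% × 34,970.00 = 699.40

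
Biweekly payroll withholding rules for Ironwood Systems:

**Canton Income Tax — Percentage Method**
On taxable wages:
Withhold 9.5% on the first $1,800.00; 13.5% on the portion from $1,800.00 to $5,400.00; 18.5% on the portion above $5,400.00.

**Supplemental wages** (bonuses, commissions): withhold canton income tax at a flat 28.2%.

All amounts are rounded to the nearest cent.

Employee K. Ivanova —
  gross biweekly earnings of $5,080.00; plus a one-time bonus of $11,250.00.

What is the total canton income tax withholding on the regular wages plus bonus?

Canton Income Tax: taxable = $5,080.00
  $171.00 + 13.5% × ($5,080.00 − $1,800.00) = $171.00 + 13.5% × $3,280.00 = $613.80
Supplemental (28.2% flat on bonus): 28.2% × $11,250.00 = $3,172.50
Total canton income tax: $613.80 + $3,172.50 = $3,786.30

$3,786.30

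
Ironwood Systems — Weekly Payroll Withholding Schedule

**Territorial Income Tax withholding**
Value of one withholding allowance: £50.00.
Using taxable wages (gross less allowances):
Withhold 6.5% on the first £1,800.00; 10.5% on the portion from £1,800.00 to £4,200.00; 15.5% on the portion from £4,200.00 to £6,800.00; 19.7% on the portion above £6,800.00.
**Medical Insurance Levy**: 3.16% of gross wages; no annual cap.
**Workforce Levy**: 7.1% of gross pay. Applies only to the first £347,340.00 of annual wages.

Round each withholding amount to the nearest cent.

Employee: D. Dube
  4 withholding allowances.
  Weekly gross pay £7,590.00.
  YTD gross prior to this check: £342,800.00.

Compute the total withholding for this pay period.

Territorial Income Tax: taxable = £7,590.00 − 4×£50.00 = £7,390.00
  £772.00 + 19.7% × (£7,390.00 − £6,800.00) = £772.00 + 19.7% × £590.00 = £888.23
Medical Insurance Levy: 3.16% × £7,590.00 = £239.84
Workforce Levy: cap £347,340.00 − YTD £342,800.00 = £4,540.00 subject; 7.1% × £4,540.00 = £322.34
Total: £888.23 + £239.84 + £322.34 = £1,450.41

£1,450.41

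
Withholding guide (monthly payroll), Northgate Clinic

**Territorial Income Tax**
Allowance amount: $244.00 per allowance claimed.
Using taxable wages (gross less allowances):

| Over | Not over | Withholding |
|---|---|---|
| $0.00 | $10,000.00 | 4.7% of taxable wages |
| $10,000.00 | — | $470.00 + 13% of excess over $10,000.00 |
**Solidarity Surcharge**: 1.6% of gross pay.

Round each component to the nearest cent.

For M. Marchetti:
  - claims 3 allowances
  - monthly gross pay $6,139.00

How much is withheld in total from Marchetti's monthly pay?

Territorial Income Tax: taxable = $6,139.00 − 3×$244.00 = $5,407.00
  4.7% × $5,407.00 = $254.13
Solidarity Surcharge: 1.6% × $6,139.00 = $98.22
Total: $254.13 + $98.22 = $352.35

$352.35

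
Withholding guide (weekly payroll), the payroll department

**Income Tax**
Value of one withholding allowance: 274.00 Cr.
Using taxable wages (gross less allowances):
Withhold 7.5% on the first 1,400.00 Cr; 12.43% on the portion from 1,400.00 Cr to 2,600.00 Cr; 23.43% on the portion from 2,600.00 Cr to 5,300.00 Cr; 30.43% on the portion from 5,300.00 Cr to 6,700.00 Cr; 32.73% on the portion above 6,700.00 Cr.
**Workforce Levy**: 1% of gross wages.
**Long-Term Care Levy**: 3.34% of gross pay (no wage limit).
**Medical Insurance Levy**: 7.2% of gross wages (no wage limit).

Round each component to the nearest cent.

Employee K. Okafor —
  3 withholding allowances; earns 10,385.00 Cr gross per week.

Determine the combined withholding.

3,448.28 Cr

Income Tax: taxable = 10,385.00 Cr − 3×274.00 Cr = 9,563.00 Cr
  1,312.79 Cr + 32.73% × (9,563.00 Cr − 6,700.00 Cr) = 1,312.79 Cr + 32.73% × 2,863.00 Cr = 2,249.85 Cr
Workforce Levy: 1% × 10,385.00 Cr = 103.85 Cr
Long-Term Care Levy: 3.34% × 10,385.00 Cr = 346.86 Cr
Medical Insurance Levy: 7.2% × 10,385.00 Cr = 747.72 Cr
Total: 2,249.85 Cr + 103.85 Cr + 346.86 Cr + 747.72 Cr = 3,448.28 Cr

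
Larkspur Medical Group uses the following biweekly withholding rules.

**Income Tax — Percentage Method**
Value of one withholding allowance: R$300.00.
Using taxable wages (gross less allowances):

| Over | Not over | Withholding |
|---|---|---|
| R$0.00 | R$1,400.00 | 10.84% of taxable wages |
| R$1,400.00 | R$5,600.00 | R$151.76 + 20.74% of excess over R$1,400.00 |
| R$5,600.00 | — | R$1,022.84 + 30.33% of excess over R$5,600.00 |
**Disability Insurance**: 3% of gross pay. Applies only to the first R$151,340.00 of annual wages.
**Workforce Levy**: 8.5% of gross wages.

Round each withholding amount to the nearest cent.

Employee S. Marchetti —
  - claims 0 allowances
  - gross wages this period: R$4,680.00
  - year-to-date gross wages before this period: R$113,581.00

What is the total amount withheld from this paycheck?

Income Tax: taxable = R$4,680.00
  R$151.76 + 20.74% × (R$4,680.00 − R$1,400.00) = R$151.76 + 20.74% × R$3,280.00 = R$832.03
Disability Insurance: 3% × R$4,680.00 = R$140.40
Workforce Levy: 8.5% × R$4,680.00 = R$397.80
Total: R$832.03 + R$140.40 + R$397.80 = R$1,370.23

R$1,370.23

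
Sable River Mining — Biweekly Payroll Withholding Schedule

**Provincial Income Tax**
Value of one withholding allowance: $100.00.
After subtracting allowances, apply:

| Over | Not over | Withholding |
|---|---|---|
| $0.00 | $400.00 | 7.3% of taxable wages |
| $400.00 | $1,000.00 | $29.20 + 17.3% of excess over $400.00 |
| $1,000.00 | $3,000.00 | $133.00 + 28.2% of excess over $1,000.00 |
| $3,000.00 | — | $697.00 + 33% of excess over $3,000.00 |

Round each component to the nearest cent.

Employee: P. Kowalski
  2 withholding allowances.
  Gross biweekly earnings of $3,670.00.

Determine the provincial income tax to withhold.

Provincial Income Tax: taxable = $3,670.00 − 2×$100.00 = $3,470.00
  $697.00 + 33% × ($3,470.00 − $3,000.00) = $697.00 + 33% × $470.00 = $852.10

$852.10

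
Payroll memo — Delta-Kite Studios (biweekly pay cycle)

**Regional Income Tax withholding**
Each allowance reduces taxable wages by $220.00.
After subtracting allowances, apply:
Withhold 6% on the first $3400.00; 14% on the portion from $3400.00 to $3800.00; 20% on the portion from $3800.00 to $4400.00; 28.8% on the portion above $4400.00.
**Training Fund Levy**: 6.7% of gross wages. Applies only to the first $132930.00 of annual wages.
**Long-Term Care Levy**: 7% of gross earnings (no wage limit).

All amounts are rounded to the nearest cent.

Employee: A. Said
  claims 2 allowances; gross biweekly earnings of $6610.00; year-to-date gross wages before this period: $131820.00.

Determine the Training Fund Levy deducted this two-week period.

Training Fund Levy: cap $132930.00 − YTD $131820.00 = $1110.00 subject; 6.7% × $1110.00 = $74.37

$74.37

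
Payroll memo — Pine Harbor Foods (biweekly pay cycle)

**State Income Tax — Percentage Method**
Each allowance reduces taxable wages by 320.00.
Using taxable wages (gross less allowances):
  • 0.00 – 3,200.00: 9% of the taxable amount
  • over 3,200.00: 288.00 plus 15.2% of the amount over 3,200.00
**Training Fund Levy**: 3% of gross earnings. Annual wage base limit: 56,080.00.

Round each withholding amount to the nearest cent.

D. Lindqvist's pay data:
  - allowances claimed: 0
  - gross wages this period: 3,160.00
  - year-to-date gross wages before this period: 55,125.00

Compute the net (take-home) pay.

State Income Tax: taxable = 3,160.00
  9% × 3,160.00 = 284.40
Training Fund Levy: cap 56,080.00 − YTD 55,125.00 = 955.00 subject; 3% × 955.00 = 28.65
Total withheld: 284.40 + 28.65 = 313.05
Net pay: 3,160.00 − 313.05 = 2,846.95

2,846.95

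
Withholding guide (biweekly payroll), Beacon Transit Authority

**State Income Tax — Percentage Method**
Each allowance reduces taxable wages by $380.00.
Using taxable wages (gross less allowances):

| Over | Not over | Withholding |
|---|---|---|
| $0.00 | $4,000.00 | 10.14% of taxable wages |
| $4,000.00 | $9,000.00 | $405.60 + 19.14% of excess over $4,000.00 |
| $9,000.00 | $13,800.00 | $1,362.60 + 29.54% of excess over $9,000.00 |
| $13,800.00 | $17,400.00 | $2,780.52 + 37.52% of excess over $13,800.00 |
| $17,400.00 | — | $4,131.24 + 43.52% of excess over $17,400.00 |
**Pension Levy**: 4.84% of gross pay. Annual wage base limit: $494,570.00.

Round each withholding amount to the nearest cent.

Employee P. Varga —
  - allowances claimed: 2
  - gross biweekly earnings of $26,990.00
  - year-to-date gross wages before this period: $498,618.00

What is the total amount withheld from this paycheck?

$7,974.06

State Income Tax: taxable = $26,990.00 − 2×$380.00 = $26,230.00
  $4,131.24 + 43.52% × ($26,230.00 − $17,400.00) = $4,131.24 + 43.52% × $8,830.00 = $7,974.06
Pension Levy: YTD $498,618.00 ≥ cap $494,570.00 → $0.00
Total: $7,974.06 + $0.00 = $7,974.06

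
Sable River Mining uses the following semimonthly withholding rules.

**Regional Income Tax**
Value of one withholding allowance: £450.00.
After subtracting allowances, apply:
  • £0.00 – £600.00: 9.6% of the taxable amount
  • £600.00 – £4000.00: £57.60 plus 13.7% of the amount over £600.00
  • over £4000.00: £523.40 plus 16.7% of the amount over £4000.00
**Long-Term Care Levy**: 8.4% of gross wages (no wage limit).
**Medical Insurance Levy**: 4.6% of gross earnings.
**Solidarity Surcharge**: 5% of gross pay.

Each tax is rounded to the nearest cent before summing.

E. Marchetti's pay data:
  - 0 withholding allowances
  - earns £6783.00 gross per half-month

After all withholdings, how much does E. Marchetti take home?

£4573.90

Regional Income Tax: taxable = £6783.00
  £523.40 + 16.7% × (£6783.00 − £4000.00) = £523.40 + 16.7% × £2783.00 = £988.16
Long-Term Care Levy: 8.4% × £6783.00 = £569.77
Medical Insurance Levy: 4.6% × £6783.00 = £312.02
Solidarity Surcharge: 5% × £6783.00 = £339.15
Total withheld: £988.16 + £569.77 + £312.02 + £339.15 = £2209.10
Net pay: £6783.00 − £2209.10 = £4573.90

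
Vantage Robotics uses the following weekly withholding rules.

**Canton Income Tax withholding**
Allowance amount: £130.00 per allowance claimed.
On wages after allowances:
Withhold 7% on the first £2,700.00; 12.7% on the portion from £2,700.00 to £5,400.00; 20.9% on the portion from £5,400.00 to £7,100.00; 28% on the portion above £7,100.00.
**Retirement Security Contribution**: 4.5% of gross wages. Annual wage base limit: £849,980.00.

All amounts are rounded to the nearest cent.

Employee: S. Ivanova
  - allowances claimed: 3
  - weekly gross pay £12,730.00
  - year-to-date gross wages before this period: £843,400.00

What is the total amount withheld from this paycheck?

Canton Income Tax: taxable = £12,730.00 − 3×£130.00 = £12,340.00
  £887.20 + 28% × (£12,340.00 − £7,100.00) = £887.20 + 28% × £5,240.00 = £2,354.40
Retirement Security Contribution: cap £849,980.00 − YTD £843,400.00 = £6,580.00 subject; 4.5% × £6,580.00 = £296.10
Total: £2,354.40 + £296.10 = £2,650.50

£2,650.50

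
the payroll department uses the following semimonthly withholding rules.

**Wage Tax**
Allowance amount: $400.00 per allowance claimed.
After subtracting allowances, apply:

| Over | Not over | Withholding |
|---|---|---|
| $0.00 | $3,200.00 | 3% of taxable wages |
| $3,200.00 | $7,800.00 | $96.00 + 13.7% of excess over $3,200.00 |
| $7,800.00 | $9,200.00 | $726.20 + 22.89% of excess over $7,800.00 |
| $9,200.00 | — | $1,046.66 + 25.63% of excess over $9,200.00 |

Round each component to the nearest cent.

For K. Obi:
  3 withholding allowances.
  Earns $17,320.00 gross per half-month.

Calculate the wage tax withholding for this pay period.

Wage Tax: taxable = $17,320.00 − 3×$400.00 = $16,120.00
  $1,046.66 + 25.63% × ($16,120.00 − $9,200.00) = $1,046.66 + 25.63% × $6,920.00 = $2,820.26

$2,820.26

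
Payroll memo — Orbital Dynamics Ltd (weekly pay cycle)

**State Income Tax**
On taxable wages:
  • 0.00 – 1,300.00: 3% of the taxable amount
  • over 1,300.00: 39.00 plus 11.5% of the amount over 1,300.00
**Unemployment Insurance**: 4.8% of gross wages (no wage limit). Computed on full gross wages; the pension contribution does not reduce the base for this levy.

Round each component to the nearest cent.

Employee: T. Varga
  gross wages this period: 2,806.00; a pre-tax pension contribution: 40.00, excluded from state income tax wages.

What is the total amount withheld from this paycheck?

342.28

State Income Tax: taxable = 2,806.00 − 40.00 = 2,766.00
  39.00 + 11.5% × (2,766.00 − 1,300.00) = 39.00 + 11.5% × 1,466.00 = 207.59
Unemployment Insurance: 4.8% × 2,806.00 = 134.69
Total: 207.59 + 134.69 = 342.28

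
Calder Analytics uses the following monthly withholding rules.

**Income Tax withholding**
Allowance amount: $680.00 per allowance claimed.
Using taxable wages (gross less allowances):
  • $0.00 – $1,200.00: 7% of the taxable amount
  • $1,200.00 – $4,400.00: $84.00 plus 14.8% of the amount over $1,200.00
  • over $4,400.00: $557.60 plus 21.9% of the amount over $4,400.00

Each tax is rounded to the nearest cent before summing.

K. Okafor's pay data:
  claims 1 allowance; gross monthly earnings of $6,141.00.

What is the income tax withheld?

Income Tax: taxable = $6,141.00 − 1×$680.00 = $5,461.00
  $557.60 + 21.9% × ($5,461.00 − $4,400.00) = $557.60 + 21.9% × $1,061.00 = $789.96

$789.96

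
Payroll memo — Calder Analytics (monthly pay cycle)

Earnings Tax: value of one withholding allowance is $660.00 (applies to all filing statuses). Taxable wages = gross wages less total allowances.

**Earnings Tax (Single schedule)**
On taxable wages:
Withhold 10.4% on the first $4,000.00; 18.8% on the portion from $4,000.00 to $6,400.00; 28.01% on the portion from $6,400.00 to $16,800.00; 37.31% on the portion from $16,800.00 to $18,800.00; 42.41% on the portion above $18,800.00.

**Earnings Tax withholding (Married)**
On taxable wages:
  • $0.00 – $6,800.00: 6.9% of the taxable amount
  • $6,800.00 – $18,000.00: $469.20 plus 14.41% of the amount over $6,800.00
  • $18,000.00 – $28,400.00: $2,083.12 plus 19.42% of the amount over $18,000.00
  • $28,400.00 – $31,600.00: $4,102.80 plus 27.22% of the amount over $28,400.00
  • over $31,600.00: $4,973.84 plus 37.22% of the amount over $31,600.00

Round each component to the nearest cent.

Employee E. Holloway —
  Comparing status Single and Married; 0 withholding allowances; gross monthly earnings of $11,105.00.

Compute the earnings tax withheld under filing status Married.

Earnings Tax (Married): taxable = $11,105.00
  $469.20 + 14.41% × ($11,105.00 − $6,800.00) = $469.20 + 14.41% × $4,305.00 = $1,089.55

$1,089.55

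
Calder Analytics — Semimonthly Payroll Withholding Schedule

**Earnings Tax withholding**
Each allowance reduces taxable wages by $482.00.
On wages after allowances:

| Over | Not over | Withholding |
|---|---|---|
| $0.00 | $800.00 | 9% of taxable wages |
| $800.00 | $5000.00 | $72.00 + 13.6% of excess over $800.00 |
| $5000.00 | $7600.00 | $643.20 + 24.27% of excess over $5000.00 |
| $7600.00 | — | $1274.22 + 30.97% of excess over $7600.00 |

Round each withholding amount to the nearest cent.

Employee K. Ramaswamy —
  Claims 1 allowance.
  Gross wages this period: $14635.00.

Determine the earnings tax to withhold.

Earnings Tax: taxable = $14635.00 − 1×$482.00 = $14153.00
  $1274.22 + 30.97% × ($14153.00 − $7600.00) = $1274.22 + 30.97% × $6553.00 = $3303.68

$3303.68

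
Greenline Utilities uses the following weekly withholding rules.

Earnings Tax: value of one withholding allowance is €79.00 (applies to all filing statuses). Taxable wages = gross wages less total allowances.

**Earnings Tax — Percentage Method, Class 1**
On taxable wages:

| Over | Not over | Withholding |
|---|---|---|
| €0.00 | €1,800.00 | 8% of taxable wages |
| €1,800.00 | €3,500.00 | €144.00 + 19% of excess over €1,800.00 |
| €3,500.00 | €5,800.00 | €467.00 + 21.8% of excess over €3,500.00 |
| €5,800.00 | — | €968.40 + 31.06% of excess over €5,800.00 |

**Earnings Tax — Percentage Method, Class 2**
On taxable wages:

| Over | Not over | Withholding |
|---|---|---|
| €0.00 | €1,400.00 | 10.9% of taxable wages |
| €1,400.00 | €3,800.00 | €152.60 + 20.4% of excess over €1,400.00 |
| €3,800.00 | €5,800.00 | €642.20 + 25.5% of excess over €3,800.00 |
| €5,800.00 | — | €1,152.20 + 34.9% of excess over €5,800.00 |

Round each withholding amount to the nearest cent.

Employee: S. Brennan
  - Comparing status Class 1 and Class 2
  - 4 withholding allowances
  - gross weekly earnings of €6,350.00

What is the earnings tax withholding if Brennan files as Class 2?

€1,233.87

Earnings Tax (Class 2): taxable = €6,350.00 − 4×€79.00 = €6,034.00
  €1,152.20 + 34.9% × (€6,034.00 − €5,800.00) = €1,152.20 + 34.9% × €234.00 = €1,233.87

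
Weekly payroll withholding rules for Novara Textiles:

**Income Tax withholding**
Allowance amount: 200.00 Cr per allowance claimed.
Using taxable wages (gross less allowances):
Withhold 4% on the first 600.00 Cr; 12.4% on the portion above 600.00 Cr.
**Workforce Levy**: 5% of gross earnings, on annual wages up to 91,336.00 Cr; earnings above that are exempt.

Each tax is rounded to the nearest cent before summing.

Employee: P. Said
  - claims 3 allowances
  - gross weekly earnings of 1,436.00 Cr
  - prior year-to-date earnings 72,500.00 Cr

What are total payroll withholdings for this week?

125.06 Cr

Income Tax: taxable = 1,436.00 Cr − 3×200.00 Cr = 836.00 Cr
  24.00 Cr + 12.4% × (836.00 Cr − 600.00 Cr) = 24.00 Cr + 12.4% × 236.00 Cr = 53.26 Cr
Workforce Levy: 5% × 1,436.00 Cr = 71.80 Cr
Total: 53.26 Cr + 71.80 Cr = 125.06 Cr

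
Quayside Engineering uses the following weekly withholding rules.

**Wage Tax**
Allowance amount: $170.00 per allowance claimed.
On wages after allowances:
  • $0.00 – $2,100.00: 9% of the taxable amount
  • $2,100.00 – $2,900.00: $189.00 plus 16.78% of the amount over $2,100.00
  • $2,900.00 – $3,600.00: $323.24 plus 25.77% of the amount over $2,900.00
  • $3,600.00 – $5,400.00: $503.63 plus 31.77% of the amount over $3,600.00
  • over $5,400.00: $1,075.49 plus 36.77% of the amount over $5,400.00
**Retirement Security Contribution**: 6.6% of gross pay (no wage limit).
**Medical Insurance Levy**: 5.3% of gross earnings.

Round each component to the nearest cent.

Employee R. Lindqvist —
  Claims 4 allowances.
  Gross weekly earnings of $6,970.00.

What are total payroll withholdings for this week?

Wage Tax: taxable = $6,970.00 − 4×$170.00 = $6,290.00
  $1,075.49 + 36.77% × ($6,290.00 − $5,400.00) = $1,075.49 + 36.77% × $890.00 = $1,402.74
Retirement Security Contribution: 6.6% × $6,970.00 = $460.02
Medical Insurance Levy: 5.3% × $6,970.00 = $369.41
Total: $1,402.74 + $460.02 + $369.41 = $2,232.17

$2,232.17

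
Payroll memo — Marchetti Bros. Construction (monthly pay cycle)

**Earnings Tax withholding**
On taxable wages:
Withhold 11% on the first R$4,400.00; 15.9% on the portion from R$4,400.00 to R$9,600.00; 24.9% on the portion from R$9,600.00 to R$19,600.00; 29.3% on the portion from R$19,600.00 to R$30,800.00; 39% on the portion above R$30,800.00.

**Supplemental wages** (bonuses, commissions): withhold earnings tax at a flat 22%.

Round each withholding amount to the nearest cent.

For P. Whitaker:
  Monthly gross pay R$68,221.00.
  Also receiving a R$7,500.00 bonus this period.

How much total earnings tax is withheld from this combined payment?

R$23,326.59

Earnings Tax: taxable = R$68,221.00
  R$7,082.40 + 39% × (R$68,221.00 − R$30,800.00) = R$7,082.40 + 39% × R$37,421.00 = R$21,676.59
Supplemental (22% flat on bonus): 22% × R$7,500.00 = R$1,650.00
Total earnings tax: R$21,676.59 + R$1,650.00 = R$23,326.59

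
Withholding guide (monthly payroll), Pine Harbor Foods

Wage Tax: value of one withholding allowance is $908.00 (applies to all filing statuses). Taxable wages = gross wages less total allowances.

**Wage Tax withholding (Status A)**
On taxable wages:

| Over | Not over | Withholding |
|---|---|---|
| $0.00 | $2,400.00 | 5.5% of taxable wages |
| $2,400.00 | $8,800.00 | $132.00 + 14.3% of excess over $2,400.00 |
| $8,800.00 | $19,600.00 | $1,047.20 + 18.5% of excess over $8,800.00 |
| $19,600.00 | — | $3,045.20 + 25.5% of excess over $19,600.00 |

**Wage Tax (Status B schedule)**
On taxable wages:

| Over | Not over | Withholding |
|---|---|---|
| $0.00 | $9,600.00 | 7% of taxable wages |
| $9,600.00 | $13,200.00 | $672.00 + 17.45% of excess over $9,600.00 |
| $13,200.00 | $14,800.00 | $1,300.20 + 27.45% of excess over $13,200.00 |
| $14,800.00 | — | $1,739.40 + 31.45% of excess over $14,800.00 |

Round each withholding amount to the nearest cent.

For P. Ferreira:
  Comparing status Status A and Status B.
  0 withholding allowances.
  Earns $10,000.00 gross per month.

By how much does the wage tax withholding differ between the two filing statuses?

Wage Tax (Status A): taxable = $10,000.00
  $1,047.20 + 18.5% × ($10,000.00 − $8,800.00) = $1,047.20 + 18.5% × $1,200.00 = $1,269.20
Wage Tax (Status B): taxable = $10,000.00
  $672.00 + 17.45% × ($10,000.00 − $9,600.00) = $672.00 + 17.45% × $400.00 = $741.80
Difference: |$1,269.20 − $741.80| = $527.40 (higher under Status A)

$527.40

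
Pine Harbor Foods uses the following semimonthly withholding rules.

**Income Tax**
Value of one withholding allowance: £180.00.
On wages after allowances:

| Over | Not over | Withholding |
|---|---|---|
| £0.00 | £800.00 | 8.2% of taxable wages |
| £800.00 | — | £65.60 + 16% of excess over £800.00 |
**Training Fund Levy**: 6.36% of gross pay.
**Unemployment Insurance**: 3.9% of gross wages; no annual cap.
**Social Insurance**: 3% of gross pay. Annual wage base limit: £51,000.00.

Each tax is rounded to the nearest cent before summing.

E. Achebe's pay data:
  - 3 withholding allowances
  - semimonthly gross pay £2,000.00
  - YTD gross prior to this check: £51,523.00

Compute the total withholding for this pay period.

Income Tax: taxable = £2,000.00 − 3×£180.00 = £1,460.00
  £65.60 + 16% × (£1,460.00 − £800.00) = £65.60 + 16% × £660.00 = £171.20
Training Fund Levy: 6.36% × £2,000.00 = £127.20
Unemployment Insurance: 3.9% × £2,000.00 = £78.00
Social Insurance: YTD £51,523.00 ≥ cap £51,000.00 → £0.00
Total: £171.20 + £127.20 + £78.00 + £0.00 = £376.40

£376.40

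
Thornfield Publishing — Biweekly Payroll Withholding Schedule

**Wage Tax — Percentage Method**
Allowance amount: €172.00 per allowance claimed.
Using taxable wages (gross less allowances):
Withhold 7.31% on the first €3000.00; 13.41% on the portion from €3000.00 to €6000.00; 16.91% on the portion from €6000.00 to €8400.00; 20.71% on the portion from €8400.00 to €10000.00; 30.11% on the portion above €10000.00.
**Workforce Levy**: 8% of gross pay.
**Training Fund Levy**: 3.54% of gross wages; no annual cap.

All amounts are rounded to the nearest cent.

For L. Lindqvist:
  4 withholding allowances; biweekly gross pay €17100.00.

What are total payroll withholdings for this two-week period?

Wage Tax: taxable = €17100.00 − 4×€172.00 = €16412.00
  €1358.80 + 30.11% × (€16412.00 − €10000.00) = €1358.80 + 30.11% × €6412.00 = €3289.45
Workforce Levy: 8% × €17100.00 = €1368.00
Training Fund Levy: 3.54% × €17100.00 = €605.34
Total: €3289.45 + €1368.00 + €605.34 = €5262.79

€5262.79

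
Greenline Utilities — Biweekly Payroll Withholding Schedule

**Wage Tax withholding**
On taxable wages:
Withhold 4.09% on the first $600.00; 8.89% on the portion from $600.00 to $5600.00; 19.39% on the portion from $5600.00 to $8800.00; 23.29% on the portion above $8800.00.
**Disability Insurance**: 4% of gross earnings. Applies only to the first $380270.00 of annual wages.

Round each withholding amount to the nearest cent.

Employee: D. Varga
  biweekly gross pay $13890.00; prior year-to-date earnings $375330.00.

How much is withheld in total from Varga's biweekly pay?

Wage Tax: taxable = $13890.00
  $1089.52 + 23.29% × ($13890.00 − $8800.00) = $1089.52 + 23.29% × $5090.00 = $2274.98
Disability Insurance: cap $380270.00 − YTD $375330.00 = $4940.00 subject; 4% × $4940.00 = $197.60
Total: $2274.98 + $197.60 = $2472.58

$2472.58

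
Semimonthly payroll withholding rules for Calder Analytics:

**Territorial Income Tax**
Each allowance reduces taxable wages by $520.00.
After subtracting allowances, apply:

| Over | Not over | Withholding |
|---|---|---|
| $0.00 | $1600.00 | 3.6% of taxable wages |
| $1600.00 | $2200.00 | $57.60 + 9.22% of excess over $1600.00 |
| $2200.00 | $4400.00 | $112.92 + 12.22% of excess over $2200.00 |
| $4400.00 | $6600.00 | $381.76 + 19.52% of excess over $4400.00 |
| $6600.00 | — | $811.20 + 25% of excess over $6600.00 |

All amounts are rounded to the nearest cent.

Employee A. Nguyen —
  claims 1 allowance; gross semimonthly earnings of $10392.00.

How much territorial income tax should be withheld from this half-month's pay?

Territorial Income Tax: taxable = $10392.00 − 1×$520.00 = $9872.00
  $811.20 + 25% × ($9872.00 − $6600.00) = $811.20 + 25% × $3272.00 = $1629.20

$1629.20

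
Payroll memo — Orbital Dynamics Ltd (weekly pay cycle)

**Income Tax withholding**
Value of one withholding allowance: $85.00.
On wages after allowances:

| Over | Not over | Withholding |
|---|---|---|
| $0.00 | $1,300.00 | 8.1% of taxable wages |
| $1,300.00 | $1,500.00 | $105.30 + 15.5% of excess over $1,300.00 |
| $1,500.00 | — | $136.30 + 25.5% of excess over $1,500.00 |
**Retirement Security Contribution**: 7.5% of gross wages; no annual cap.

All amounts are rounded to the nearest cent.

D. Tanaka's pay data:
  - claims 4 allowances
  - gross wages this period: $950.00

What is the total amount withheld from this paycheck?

Income Tax: taxable = $950.00 − 4×$85.00 = $610.00
  8.1% × $610.00 = $49.41
Retirement Security Contribution: 7.5% × $950.00 = $71.25
Total: $49.41 + $71.25 = $120.66

$120.66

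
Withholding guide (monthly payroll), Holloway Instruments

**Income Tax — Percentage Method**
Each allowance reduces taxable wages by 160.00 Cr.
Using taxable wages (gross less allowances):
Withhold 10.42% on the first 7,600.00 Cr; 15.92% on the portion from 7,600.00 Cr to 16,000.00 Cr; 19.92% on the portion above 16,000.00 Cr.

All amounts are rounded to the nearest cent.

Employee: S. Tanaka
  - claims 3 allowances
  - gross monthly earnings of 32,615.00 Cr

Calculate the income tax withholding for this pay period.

Income Tax: taxable = 32,615.00 Cr − 3×160.00 Cr = 32,135.00 Cr
  2,129.20 Cr + 19.92% × (32,135.00 Cr − 16,000.00 Cr) = 2,129.20 Cr + 19.92% × 16,135.00 Cr = 5,343.29 Cr

5,343.29 Cr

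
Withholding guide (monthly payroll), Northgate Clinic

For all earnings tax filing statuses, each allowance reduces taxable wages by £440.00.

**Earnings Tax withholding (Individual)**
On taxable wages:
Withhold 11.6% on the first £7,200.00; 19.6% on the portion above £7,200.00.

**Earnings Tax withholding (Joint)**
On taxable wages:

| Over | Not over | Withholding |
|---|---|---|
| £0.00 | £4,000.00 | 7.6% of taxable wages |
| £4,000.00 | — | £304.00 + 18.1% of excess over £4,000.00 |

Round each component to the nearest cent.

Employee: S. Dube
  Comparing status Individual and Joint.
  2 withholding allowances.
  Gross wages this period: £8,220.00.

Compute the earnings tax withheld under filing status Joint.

£908.54

Earnings Tax (Joint): taxable = £8,220.00 − 2×£440.00 = £7,340.00
  £304.00 + 18.1% × (£7,340.00 − £4,000.00) = £304.00 + 18.1% × £3,340.00 = £908.54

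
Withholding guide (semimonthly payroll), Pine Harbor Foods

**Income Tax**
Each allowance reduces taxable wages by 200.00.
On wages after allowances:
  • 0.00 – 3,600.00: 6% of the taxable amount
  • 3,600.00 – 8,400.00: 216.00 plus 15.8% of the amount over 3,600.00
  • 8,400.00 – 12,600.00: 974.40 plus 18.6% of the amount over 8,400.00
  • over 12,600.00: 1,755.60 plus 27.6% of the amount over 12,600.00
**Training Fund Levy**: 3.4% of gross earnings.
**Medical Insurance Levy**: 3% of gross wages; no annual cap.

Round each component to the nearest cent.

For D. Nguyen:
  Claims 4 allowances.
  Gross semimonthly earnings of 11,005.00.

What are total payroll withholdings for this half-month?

Income Tax: taxable = 11,005.00 − 4×200.00 = 10,205.00
  974.40 + 18.6% × (10,205.00 − 8,400.00) = 974.40 + 18.6% × 1,805.00 = 1,310.13
Training Fund Levy: 3.4% × 11,005.00 = 374.17
Medical Insurance Levy: 3% × 11,005.00 = 330.15
Total: 1,310.13 + 374.17 + 330.15 = 2,014.45

2,014.45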